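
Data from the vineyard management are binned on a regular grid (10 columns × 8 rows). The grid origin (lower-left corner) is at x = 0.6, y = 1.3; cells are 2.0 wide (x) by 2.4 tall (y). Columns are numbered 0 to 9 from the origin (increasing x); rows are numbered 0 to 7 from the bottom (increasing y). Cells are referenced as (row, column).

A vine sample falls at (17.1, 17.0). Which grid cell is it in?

Column index: ⌊(17.1 − 0.6) / 2.0⌋ = ⌊8.250⌋ = 8
Row offset from origin: ⌊(17.0 − 1.3) / 2.4⌋ = ⌊6.542⌋ = 6 → row 6

(6, 8)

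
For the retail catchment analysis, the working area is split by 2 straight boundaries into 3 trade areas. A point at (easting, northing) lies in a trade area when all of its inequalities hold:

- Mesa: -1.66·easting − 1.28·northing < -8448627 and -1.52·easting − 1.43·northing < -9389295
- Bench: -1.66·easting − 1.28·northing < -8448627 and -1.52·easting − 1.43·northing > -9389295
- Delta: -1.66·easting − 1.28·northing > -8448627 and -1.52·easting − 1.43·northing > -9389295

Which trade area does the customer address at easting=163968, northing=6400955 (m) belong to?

Mesa

-1.66·163968 − 1.28·6400955 = -8465409.280, which is < -8448627
-1.52·163968 − 1.43·6400955 = -9402597.010, which is < -9389295
This sign pattern matches Mesa.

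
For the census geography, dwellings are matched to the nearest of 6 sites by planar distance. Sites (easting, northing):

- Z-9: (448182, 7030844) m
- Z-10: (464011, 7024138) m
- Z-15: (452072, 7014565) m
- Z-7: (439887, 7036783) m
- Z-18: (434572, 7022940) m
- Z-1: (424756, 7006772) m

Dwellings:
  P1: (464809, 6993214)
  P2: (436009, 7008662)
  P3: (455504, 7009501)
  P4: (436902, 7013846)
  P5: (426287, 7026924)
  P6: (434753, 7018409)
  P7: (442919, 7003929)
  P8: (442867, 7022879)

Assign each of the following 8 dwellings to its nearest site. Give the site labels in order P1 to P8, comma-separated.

P1 → Z-15 (d²=618096370.00)
P2 → Z-1 (d²=130202109.00)
P3 → Z-15 (d²=37422720.00)
P4 → Z-18 (d²=88129736.00)
P5 → Z-18 (d²=84513481.00)
P6 → Z-18 (d²=20562722.00)
P7 → Z-15 (d²=196901905.00)
P8 → Z-18 (d²=68810746.00)

Z-15, Z-1, Z-15, Z-18, Z-18, Z-18, Z-15, Z-18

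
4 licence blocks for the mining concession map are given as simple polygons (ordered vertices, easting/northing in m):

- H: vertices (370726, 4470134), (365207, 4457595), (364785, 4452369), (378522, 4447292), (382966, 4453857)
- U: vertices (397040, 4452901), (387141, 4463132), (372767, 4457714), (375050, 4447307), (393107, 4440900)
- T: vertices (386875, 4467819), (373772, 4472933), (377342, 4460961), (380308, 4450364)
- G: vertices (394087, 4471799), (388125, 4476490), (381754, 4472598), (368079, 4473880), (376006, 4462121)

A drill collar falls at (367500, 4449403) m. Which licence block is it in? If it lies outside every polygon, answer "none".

none

Cast a ray rightward from (367500, 4449403). For each polygon, the edges (by vertex number in listed order) whose endpoints lie on opposite sides of northing = 4449403, where each meets that height, and whether that is right or left of the point:
H: 3–4 at easting≈372810.2 (right), 4–5 at easting≈379951.0 (right) → 2 crossings.
U: 3–4 at easting≈374590.2 (right), 5–1 at easting≈395893.6 (right) → 2 crossings.
T: no edge straddles that height → 0 crossings.
G: no edge straddles that height → 0 crossings.
All counts are even, so the point lies outside every listed polygon.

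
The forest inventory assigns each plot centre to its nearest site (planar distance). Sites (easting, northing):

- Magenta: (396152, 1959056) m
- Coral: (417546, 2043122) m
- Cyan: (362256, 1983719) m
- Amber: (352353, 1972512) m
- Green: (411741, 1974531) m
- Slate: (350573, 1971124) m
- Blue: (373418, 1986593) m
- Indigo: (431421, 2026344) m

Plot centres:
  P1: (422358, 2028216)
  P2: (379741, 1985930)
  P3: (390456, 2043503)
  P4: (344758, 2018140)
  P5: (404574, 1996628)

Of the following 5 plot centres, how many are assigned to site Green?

P1 → Indigo
P2 → Blue
P3 → Coral
P4 → Cyan
P5 → Green
1 of the 5 goes to Green.

1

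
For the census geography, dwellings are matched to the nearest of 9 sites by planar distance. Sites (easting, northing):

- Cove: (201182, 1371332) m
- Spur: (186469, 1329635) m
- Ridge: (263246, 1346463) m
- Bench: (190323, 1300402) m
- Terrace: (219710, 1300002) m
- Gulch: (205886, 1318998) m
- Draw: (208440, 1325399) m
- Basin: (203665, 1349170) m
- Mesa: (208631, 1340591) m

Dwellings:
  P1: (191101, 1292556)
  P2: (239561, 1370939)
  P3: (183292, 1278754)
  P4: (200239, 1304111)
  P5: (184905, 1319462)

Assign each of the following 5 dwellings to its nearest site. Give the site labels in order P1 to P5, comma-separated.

Bench, Ridge, Bench, Bench, Spur

P1 → Bench (d²=62165000.00)
P2 → Ridge (d²=1160053801.00)
P3 → Bench (d²=518070865.00)
P4 → Bench (d²=112083737.00)
P5 → Spur (d²=105936025.00)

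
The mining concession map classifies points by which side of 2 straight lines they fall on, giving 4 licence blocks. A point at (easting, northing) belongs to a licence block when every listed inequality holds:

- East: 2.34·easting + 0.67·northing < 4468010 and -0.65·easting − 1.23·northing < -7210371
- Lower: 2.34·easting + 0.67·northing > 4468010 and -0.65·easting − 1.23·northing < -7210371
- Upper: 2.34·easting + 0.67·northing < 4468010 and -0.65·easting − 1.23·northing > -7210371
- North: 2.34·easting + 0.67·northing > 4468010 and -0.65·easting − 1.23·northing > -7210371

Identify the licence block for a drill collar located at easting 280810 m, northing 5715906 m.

Lower

2.34·280810 + 0.67·5715906 = 4486752.420, which is > 4468010
-0.65·280810 − 1.23·5715906 = -7213090.880, which is < -7210371
This sign pattern matches Lower.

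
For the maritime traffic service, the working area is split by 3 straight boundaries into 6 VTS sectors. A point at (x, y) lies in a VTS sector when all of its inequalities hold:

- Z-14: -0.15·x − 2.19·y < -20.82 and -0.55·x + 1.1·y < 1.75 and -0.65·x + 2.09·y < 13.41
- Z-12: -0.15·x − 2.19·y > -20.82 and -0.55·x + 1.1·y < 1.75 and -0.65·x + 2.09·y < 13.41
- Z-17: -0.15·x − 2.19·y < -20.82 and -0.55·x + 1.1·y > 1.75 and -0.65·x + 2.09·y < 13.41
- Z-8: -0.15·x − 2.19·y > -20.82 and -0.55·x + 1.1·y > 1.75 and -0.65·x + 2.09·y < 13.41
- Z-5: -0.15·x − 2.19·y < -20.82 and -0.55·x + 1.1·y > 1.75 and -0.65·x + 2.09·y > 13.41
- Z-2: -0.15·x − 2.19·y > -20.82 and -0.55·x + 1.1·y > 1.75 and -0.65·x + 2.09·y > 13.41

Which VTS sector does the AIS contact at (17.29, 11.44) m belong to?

Z-17

-0.15·17.29 − 2.19·11.44 = -27.647, which is < -20.82
-0.55·17.29 + 1.1·11.44 = 3.074, which is > 1.75
-0.65·17.29 + 2.09·11.44 = 12.671, which is < 13.41
This sign pattern matches Z-17.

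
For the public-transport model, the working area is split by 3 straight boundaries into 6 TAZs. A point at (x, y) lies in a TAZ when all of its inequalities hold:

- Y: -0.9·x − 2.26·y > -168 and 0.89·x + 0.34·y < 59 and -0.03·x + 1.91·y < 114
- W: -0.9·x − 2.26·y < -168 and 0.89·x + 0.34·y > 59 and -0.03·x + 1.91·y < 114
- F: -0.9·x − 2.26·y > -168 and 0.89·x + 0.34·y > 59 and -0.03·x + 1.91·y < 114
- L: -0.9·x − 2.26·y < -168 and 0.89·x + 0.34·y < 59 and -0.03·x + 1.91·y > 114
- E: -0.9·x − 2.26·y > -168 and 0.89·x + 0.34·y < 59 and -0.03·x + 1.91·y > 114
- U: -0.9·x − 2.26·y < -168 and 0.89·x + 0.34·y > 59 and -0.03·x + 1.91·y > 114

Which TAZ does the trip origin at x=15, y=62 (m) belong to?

-0.9·15 − 2.26·62 = -153.620, which is > -168
0.89·15 + 0.34·62 = 34.430, which is < 59
-0.03·15 + 1.91·62 = 117.970, which is > 114
This sign pattern matches E.

E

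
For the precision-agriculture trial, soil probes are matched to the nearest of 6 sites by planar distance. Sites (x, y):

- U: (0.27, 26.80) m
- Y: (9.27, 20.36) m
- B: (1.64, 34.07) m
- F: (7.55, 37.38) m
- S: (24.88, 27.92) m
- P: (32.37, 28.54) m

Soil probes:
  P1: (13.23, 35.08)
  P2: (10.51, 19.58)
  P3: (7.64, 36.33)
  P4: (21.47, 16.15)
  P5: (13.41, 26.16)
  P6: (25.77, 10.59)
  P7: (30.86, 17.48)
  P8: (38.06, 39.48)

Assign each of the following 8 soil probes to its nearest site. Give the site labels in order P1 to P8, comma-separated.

P1 → F (d²=37.55)
P2 → Y (d²=2.15)
P3 → F (d²=1.11)
P4 → S (d²=150.16)
P5 → Y (d²=50.78)
P6 → S (d²=301.12)
P7 → P (d²=124.60)
P8 → P (d²=152.06)

F, Y, F, S, Y, S, P, P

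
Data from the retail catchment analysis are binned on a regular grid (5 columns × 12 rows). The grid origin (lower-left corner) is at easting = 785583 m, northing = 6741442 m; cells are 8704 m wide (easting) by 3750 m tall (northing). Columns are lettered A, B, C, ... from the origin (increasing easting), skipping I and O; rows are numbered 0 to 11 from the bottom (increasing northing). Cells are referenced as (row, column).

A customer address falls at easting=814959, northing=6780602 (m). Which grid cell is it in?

Column index: ⌊(814959 − 785583) / 8704⌋ = ⌊3.375⌋ = 3 → column D
Row offset from origin: ⌊(6780602 − 6741442) / 3750⌋ = ⌊10.443⌋ = 10 → row 10

(10, D)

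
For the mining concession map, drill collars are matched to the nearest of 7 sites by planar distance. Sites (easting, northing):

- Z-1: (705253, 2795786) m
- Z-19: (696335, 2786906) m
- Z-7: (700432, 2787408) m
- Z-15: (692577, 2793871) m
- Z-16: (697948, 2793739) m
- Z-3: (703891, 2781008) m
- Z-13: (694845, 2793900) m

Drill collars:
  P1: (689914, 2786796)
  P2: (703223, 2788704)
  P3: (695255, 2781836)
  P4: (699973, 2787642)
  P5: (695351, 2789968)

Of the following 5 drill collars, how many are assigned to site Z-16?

0

P1 → Z-19
P2 → Z-7
P3 → Z-19
P4 → Z-7
P5 → Z-19
0 of the 5 go to Z-16.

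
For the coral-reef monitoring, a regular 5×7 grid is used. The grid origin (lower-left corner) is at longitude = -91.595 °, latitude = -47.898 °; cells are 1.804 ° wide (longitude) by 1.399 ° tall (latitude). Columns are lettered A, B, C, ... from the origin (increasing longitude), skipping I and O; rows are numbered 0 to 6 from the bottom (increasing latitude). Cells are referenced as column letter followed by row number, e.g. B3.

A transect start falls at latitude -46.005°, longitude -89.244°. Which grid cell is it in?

B1

Column index: ⌊(-89.244 − -91.595) / 1.804⌋ = ⌊1.303⌋ = 1 → column B
Row offset from origin: ⌊(-46.005 − -47.898) / 1.399⌋ = ⌊1.353⌋ = 1 → row 1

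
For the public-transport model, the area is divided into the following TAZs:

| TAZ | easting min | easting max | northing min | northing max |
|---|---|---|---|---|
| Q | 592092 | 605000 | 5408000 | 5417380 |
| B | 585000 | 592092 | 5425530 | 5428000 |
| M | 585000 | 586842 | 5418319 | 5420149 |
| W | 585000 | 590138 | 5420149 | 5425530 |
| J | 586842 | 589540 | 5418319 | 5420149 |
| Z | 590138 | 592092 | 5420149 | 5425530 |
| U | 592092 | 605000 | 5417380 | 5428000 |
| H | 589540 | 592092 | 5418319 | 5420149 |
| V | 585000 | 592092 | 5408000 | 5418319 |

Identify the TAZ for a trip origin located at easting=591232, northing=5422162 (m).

The point has easting = 591232 and northing = 5422162.
Only Z satisfies 590138 ≤ easting ≤ 592092 and 5420149 ≤ northing ≤ 5425530.

Z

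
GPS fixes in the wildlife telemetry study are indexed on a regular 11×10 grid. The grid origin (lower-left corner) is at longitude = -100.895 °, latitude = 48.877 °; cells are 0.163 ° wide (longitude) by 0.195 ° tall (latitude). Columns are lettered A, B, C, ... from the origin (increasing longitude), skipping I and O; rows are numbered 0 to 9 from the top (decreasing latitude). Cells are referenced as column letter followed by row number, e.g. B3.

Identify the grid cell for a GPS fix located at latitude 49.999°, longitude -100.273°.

D4

Column index: ⌊(-100.273 − -100.895) / 0.163⌋ = ⌊3.816⌋ = 3 → column D
Row offset from origin: ⌊(49.999 − 48.877) / 0.195⌋ = ⌊5.754⌋ = 5 → row 4 (counted from top)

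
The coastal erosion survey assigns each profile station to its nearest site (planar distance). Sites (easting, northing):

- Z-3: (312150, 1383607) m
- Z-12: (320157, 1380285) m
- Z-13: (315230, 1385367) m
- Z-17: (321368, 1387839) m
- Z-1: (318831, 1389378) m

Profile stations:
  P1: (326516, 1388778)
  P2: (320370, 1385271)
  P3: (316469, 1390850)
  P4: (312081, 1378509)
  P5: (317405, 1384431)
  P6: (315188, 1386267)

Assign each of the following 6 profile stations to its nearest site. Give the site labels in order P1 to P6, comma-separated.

P1 → Z-17 (d²=27383625.00)
P2 → Z-17 (d²=7590628.00)
P3 → Z-1 (d²=7745828.00)
P4 → Z-3 (d²=25994365.00)
P5 → Z-13 (d²=5606721.00)
P6 → Z-13 (d²=811764.00)

Z-17, Z-17, Z-1, Z-3, Z-13, Z-13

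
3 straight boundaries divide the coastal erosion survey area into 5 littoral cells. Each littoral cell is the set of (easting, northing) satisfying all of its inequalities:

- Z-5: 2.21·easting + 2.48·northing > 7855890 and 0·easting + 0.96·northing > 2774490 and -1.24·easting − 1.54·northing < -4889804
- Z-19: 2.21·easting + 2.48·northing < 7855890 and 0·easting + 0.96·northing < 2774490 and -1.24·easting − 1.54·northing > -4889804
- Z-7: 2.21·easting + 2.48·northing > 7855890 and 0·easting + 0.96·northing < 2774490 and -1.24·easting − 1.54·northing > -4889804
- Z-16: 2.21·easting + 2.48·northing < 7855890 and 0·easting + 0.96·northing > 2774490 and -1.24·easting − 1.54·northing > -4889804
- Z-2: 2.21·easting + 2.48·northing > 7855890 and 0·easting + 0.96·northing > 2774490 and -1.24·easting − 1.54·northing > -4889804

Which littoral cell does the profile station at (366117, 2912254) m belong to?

Z-5

2.21·366117 + 2.48·2912254 = 8031508.490, which is > 7855890
0·366117 + 0.96·2912254 = 2795763.840, which is > 2774490
-1.24·366117 − 1.54·2912254 = -4938856.240, which is < -4889804
This sign pattern matches Z-5.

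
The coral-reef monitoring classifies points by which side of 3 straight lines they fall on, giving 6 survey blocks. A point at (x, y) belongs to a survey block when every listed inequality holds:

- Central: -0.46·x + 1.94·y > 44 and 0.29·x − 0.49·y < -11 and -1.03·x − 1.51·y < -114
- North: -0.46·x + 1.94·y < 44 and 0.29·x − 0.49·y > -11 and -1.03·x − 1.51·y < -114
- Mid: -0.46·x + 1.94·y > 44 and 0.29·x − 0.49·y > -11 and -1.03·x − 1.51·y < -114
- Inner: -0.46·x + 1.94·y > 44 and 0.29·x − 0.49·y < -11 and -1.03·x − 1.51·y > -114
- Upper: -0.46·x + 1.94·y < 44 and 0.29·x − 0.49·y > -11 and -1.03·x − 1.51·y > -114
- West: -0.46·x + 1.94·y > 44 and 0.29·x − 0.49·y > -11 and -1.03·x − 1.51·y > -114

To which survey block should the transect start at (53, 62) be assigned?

-0.46·53 + 1.94·62 = 95.900, which is > 44
0.29·53 − 0.49·62 = -15.010, which is < -11
-1.03·53 − 1.51·62 = -148.210, which is < -114
This sign pattern matches Central.

Central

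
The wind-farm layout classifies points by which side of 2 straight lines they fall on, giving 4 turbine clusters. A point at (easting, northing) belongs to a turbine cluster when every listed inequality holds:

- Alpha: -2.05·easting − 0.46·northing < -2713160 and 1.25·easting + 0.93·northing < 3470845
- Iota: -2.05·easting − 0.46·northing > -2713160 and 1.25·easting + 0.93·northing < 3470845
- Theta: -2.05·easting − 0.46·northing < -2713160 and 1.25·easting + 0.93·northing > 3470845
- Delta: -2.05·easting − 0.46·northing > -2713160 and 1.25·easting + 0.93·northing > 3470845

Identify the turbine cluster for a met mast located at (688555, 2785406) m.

Iota

-2.05·688555 − 0.46·2785406 = -2692824.510, which is > -2713160
1.25·688555 + 0.93·2785406 = 3451121.330, which is < 3470845
This sign pattern matches Iota.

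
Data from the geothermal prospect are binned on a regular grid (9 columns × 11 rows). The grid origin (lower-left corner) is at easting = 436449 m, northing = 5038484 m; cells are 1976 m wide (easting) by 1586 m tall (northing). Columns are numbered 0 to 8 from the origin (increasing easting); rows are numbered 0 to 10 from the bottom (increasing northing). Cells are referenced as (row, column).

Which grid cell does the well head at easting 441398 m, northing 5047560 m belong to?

(5, 2)

Column index: ⌊(441398 − 436449) / 1976⌋ = ⌊2.505⌋ = 2
Row offset from origin: ⌊(5047560 − 5038484) / 1586⌋ = ⌊5.723⌋ = 5 → row 5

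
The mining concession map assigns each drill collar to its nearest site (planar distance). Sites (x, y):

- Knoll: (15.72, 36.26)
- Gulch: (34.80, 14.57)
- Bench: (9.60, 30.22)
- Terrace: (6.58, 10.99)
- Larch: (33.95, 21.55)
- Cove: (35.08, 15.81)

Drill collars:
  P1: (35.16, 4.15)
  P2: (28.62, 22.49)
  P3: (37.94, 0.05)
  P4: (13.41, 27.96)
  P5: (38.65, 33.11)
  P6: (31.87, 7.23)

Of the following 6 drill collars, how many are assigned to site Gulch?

P1 → Gulch
P2 → Larch
P3 → Gulch
P4 → Bench
P5 → Larch
P6 → Gulch
3 of the 6 go to Gulch.

3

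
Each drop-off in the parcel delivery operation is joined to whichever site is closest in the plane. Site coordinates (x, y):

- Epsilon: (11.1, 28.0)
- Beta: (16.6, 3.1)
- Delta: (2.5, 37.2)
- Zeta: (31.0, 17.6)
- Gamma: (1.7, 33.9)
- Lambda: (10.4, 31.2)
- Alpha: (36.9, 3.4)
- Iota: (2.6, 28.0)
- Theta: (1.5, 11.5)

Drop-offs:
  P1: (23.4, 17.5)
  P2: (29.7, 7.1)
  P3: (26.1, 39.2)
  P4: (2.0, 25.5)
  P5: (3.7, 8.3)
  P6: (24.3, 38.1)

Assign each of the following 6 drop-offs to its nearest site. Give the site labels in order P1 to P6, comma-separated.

P1 → Zeta (d²=57.77)
P2 → Alpha (d²=65.53)
P3 → Lambda (d²=310.49)
P4 → Iota (d²=6.61)
P5 → Theta (d²=15.08)
P6 → Lambda (d²=240.82)

Zeta, Alpha, Lambda, Iota, Theta, Lambda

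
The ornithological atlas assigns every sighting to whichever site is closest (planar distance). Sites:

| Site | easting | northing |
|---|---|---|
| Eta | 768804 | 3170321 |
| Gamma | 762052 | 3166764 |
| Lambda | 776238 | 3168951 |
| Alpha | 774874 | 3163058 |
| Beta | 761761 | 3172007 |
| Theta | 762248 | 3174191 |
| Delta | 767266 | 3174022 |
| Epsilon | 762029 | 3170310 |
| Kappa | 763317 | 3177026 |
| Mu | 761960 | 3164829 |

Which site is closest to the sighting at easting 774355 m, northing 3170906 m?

Squared distances to each site:
Eta: 31155826.000; Gamma: 168519973.000; Lambda: 7367714.000; Alpha: 61860465.000; Beta: 159821037.000; Theta: 157370674.000; Delta: 59963377.000; Epsilon: 152285492.000; Kappa: 159291844.000; Mu: 190565954.000.
Minimum at Lambda.

Lambda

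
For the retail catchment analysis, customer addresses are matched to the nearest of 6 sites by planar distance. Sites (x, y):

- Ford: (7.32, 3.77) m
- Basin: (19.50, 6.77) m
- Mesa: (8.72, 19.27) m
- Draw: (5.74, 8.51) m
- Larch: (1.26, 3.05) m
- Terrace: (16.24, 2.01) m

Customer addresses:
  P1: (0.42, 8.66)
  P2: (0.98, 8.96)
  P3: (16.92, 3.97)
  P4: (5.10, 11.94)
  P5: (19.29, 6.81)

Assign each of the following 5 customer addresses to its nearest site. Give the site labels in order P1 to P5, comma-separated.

Draw, Draw, Terrace, Draw, Basin

P1 → Draw (d²=28.32)
P2 → Draw (d²=22.86)
P3 → Terrace (d²=4.30)
P4 → Draw (d²=12.17)
P5 → Basin (d²=0.05)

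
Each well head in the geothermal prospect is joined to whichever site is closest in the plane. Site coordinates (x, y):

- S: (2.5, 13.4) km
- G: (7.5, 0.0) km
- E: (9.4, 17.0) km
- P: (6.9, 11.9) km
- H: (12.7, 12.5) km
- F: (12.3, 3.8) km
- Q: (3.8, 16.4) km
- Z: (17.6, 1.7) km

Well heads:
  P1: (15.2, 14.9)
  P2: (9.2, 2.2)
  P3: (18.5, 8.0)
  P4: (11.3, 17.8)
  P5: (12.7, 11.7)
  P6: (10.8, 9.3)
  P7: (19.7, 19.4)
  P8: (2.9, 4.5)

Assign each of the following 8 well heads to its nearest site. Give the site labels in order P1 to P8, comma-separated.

H, G, Z, E, H, H, H, G

P1 → H (d²=12.01)
P2 → G (d²=7.73)
P3 → Z (d²=40.50)
P4 → E (d²=4.25)
P5 → H (d²=0.64)
P6 → H (d²=13.85)
P7 → H (d²=96.61)
P8 → G (d²=41.41)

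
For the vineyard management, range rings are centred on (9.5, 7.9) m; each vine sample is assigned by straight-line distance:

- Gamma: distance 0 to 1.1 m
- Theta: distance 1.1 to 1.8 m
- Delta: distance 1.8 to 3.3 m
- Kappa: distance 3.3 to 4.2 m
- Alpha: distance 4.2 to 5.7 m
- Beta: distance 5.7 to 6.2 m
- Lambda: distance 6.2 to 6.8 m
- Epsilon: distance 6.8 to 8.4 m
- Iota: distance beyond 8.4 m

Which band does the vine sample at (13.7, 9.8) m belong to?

Distance = √((13.7−9.5)² + (9.8−7.9)²) = √(17.640 + 3.610) = 4.610 m.
4.2 ≤ 4.610 < 5.7 → Alpha.

Alpha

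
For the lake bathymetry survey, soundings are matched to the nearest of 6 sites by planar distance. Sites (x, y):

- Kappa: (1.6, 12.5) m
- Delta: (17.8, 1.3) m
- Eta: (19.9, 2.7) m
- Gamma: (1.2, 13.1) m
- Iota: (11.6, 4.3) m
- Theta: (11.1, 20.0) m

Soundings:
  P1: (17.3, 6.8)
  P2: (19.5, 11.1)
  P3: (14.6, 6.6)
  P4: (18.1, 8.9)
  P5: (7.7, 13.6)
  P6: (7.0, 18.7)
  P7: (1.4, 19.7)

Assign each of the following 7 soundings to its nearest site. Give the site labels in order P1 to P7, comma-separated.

Eta, Eta, Iota, Eta, Kappa, Theta, Gamma

P1 → Eta (d²=23.57)
P2 → Eta (d²=70.72)
P3 → Iota (d²=14.29)
P4 → Eta (d²=41.68)
P5 → Kappa (d²=38.42)
P6 → Theta (d²=18.50)
P7 → Gamma (d²=43.60)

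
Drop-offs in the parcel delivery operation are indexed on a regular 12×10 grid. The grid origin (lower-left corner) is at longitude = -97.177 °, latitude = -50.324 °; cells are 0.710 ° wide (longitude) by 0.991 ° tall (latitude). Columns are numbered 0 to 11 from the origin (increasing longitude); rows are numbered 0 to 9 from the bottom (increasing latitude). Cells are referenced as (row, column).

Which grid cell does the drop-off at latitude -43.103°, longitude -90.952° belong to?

(7, 8)

Column index: ⌊(-90.952 − -97.177) / 0.710⌋ = ⌊8.768⌋ = 8
Row offset from origin: ⌊(-43.103 − -50.324) / 0.991⌋ = ⌊7.287⌋ = 7 → row 7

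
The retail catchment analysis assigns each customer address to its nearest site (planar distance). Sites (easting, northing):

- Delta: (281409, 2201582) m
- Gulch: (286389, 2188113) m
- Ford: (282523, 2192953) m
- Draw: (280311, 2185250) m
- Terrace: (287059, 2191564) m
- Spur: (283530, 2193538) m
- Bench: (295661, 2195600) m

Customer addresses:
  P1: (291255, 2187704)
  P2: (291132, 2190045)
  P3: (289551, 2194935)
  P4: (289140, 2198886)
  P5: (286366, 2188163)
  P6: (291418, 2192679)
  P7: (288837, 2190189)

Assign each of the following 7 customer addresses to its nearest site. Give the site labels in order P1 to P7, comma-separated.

Gulch, Terrace, Terrace, Bench, Gulch, Terrace, Terrace

P1 → Gulch (d²=23845237.00)
P2 → Terrace (d²=18896690.00)
P3 → Terrace (d²=17573705.00)
P4 → Bench (d²=53321237.00)
P5 → Gulch (d²=3029.00)
P6 → Terrace (d²=20244106.00)
P7 → Terrace (d²=5051909.00)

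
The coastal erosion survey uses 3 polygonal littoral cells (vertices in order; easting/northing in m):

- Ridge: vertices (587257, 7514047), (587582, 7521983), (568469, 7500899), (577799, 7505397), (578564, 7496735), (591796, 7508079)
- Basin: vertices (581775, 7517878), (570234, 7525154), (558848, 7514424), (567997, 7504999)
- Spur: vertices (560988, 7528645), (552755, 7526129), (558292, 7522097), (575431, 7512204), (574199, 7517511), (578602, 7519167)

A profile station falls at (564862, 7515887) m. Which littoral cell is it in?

Cast a ray rightward from (564862, 7515887). For each polygon, the edges (by vertex number in listed order) whose endpoints lie on opposite sides of northing = 7515887, where each meets that height, and whether that is right or left of the point:
Ridge: 1–2 at easting≈587332.4 (right), 2–3 at easting≈582055.9 (right) → 2 crossings.
Basin: 2–3 at easting≈560400.4 (left), 4–1 at easting≈579645.0 (right) → 1 crossing.
Spur: 3–4 at easting≈569050.4 (right), 4–5 at easting≈574576.0 (right) → 2 crossings.
Only Basin has an odd count, so the point is inside Basin.

Basin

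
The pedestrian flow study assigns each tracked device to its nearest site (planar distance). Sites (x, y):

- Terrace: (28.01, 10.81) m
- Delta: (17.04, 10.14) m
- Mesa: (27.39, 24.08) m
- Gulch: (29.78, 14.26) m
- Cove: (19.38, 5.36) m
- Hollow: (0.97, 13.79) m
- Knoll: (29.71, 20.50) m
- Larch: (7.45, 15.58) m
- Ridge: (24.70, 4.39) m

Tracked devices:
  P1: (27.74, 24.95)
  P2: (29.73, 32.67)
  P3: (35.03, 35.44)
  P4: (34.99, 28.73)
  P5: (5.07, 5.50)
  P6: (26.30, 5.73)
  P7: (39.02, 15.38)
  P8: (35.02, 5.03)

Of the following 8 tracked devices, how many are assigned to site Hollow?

1

P1 → Mesa
P2 → Mesa
P3 → Mesa
P4 → Mesa
P5 → Hollow
P6 → Ridge
P7 → Gulch
P8 → Terrace
1 of the 8 goes to Hollow.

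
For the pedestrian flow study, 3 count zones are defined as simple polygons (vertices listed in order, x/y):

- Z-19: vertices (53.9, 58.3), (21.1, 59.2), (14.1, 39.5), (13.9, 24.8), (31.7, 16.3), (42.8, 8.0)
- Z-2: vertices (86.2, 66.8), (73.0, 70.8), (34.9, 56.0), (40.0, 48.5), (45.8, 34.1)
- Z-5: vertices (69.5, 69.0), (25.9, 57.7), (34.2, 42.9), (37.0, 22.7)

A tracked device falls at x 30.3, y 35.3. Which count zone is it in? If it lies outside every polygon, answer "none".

Z-19

Cast a ray rightward from (30.3, 35.3). For each polygon, the edges (by vertex number in listed order) whose endpoints lie on opposite sides of y = 35.3, where each meets that height, and whether that is right or left of the point:
Z-19: 3–4 at x≈14.04 (left), 6–1 at x≈48.82 (right) → 1 crossing.
Z-2: 4–5 at x≈45.32 (right), 5–1 at x≈47.28 (right) → 2 crossings.
Z-5: 3–4 at x≈35.25 (right), 4–1 at x≈45.84 (right) → 2 crossings.
Only Z-19 has an odd count, so the point is inside Z-19.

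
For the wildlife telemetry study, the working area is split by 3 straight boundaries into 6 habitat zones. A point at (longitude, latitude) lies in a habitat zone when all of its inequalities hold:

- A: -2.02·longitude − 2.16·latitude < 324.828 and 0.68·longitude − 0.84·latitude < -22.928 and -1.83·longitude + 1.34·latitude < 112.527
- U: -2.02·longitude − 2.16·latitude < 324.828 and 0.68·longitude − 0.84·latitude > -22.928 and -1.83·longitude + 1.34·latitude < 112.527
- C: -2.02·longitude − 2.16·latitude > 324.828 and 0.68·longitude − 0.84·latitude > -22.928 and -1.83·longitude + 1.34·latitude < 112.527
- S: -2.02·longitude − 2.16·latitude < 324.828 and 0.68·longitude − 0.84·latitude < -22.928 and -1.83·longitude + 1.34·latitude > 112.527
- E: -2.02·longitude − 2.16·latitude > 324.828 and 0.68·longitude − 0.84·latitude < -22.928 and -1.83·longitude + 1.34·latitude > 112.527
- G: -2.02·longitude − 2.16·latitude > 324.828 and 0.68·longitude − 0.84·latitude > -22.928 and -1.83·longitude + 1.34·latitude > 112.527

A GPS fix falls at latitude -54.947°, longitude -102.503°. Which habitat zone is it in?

-2.02·-102.503 − 2.16·-54.947 = 325.742, which is > 324.828
0.68·-102.503 − 0.84·-54.947 = -23.547, which is < -22.928
-1.83·-102.503 + 1.34·-54.947 = 113.952, which is > 112.527
This sign pattern matches E.

E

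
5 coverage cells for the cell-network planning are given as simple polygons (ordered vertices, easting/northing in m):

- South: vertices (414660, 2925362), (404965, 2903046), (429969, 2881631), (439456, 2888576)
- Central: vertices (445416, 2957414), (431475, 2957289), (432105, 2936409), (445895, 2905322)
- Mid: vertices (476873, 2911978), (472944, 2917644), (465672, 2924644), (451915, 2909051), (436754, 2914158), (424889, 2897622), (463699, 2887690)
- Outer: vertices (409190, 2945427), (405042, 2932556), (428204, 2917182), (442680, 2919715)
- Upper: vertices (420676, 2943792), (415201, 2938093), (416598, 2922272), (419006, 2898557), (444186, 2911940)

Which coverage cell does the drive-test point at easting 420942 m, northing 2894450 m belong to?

Cast a ray rightward from (420942, 2894450). For each polygon, the edges (by vertex number in listed order) whose endpoints lie on opposite sides of northing = 2894450, where each meets that height, and whether that is right or left of the point:
South: 2–3 at easting≈415001.6 (left), 4–1 at easting≈435496.6 (right) → 1 crossing.
Central: no edge straddles that height → 0 crossings.
Mid: 6–7 at easting≈437283.8 (right), 7–1 at easting≈467365.7 (right) → 2 crossings.
Outer: no edge straddles that height → 0 crossings.
Upper: no edge straddles that height → 0 crossings.
Only South has an odd count, so the point is inside South.

South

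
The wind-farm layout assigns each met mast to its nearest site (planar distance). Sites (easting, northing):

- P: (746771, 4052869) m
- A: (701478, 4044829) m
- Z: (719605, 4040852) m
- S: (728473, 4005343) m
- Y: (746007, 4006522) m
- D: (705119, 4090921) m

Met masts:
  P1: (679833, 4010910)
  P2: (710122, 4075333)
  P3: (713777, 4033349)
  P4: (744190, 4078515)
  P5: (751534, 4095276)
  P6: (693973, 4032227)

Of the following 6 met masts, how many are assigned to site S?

0

P1 → A
P2 → D
P3 → Z
P4 → P
P5 → P
P6 → A
0 of the 6 go to S.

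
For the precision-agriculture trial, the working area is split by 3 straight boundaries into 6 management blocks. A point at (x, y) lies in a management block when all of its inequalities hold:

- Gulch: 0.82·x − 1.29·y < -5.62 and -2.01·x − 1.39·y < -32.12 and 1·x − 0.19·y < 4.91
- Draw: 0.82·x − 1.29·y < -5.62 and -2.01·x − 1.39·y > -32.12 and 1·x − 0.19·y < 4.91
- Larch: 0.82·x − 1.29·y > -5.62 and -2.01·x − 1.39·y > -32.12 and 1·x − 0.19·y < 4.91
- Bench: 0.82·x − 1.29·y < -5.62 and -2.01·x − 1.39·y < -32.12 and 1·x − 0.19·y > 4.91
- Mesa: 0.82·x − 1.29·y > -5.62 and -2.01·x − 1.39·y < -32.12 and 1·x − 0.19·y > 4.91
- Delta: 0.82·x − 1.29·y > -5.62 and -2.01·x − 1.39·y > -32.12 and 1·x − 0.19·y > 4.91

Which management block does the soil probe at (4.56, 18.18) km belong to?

Gulch

0.82·4.56 − 1.29·18.18 = -19.713, which is < -5.62
-2.01·4.56 − 1.39·18.18 = -34.436, which is < -32.12
1·4.56 − 0.19·18.18 = 1.106, which is < 4.91
This sign pattern matches Gulch.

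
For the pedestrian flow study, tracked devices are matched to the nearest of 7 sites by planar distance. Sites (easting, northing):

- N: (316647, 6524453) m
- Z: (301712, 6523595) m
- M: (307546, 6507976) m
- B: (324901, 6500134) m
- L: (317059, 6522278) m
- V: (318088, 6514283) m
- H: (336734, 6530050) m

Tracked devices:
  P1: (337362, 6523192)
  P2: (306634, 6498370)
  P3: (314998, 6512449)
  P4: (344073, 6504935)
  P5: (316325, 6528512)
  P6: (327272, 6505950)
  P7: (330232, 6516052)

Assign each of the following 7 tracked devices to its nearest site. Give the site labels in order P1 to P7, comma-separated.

P1 → H (d²=47426548.00)
P2 → M (d²=93106980.00)
P3 → V (d²=12911656.00)
P4 → B (d²=390615185.00)
P5 → N (d²=16579165.00)
P6 → B (d²=39447497.00)
P7 → V (d²=150606097.00)

H, M, V, B, N, B, V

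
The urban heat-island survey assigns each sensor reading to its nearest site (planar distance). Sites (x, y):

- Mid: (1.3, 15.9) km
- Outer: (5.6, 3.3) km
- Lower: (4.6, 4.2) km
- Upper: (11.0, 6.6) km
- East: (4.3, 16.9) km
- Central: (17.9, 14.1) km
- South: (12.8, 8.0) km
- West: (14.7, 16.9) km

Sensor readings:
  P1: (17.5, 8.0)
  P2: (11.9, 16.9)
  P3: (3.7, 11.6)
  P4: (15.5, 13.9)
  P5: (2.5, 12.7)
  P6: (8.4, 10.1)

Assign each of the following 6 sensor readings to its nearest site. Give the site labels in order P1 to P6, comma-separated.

P1 → South (d²=22.09)
P2 → West (d²=7.84)
P3 → Mid (d²=24.25)
P4 → Central (d²=5.80)
P5 → Mid (d²=11.68)
P6 → Upper (d²=19.01)

South, West, Mid, Central, Mid, Upper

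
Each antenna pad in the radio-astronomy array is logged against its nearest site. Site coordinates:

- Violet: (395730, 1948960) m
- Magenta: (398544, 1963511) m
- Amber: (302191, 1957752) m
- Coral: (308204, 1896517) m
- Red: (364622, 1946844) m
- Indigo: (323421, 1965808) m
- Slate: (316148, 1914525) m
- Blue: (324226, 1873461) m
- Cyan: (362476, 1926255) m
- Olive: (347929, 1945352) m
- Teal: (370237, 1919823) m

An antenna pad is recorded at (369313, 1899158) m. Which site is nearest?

Squared distances to each site:
Violet: 3178097093.000; Magenta: 4995759970.000; Amber: 7938619720.000; Coral: 3741284762.000; Red: 2295960077.000; Indigo: 6548298164.000; Slate: 3062661914.000; Blue: 2693173378.000; Cyan: 780991978.000; Olive: 2591161092.000; Teal: 427896001.000.
Minimum at Teal.

Teal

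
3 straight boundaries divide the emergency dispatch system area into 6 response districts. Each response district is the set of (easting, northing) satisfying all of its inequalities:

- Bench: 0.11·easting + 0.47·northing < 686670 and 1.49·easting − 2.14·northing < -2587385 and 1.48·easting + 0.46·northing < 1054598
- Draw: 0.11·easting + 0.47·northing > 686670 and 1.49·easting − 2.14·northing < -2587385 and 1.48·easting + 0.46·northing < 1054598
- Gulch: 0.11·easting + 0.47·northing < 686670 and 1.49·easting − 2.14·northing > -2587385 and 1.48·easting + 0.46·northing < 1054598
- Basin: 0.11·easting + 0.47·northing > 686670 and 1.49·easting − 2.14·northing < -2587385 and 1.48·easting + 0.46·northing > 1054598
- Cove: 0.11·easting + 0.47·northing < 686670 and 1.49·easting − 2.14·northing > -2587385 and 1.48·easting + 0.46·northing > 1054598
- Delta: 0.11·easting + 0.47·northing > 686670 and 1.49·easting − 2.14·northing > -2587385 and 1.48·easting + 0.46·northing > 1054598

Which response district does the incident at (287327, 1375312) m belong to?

0.11·287327 + 0.47·1375312 = 678002.610, which is < 686670
1.49·287327 − 2.14·1375312 = -2515050.450, which is > -2587385
1.48·287327 + 0.46·1375312 = 1057887.480, which is > 1054598
This sign pattern matches Cove.

Cove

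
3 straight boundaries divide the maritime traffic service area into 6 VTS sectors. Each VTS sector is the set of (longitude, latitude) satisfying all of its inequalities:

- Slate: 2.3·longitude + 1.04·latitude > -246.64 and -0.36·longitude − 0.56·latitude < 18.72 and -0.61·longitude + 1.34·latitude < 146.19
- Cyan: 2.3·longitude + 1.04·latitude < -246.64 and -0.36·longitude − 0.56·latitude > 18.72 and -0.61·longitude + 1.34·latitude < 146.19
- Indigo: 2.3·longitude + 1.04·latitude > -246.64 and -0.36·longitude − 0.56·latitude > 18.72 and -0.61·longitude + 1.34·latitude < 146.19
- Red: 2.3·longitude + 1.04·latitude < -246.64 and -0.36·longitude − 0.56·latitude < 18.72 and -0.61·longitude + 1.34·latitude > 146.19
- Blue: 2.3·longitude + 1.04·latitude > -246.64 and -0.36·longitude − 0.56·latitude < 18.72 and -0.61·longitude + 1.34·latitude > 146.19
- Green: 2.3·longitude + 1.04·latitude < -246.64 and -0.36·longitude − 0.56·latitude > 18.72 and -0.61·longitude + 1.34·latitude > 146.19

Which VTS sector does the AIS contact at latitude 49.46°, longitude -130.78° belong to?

2.3·-130.78 + 1.04·49.46 = -249.356, which is < -246.64
-0.36·-130.78 − 0.56·49.46 = 19.383, which is > 18.72
-0.61·-130.78 + 1.34·49.46 = 146.052, which is < 146.19
This sign pattern matches Cyan.

Cyan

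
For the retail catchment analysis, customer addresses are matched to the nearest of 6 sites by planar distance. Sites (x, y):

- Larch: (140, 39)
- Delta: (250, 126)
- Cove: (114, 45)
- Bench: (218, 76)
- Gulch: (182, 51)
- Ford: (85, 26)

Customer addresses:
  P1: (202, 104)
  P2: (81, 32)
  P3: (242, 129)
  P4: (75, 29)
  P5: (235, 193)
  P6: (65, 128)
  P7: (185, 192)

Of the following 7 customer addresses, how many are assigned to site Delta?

3

P1 → Bench
P2 → Ford
P3 → Delta
P4 → Ford
P5 → Delta
P6 → Cove
P7 → Delta
3 of the 7 go to Delta.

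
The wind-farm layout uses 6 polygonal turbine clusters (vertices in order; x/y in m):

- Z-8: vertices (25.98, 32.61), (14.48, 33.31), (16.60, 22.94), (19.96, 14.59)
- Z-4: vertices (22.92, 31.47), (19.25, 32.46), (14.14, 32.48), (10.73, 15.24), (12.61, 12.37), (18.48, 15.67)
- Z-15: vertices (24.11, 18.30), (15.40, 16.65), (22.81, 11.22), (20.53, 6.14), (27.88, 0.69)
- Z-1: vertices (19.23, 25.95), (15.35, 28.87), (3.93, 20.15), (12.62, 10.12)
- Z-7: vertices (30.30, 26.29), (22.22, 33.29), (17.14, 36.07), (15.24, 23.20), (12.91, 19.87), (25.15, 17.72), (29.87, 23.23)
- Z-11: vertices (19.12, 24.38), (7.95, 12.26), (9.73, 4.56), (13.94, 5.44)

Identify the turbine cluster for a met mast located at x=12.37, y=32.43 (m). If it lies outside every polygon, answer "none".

Cast a ray rightward from (12.37, 32.43). For each polygon, the edges (by vertex number in listed order) whose endpoints lie on opposite sides of y = 32.43, where each meets that height, and whether that is right or left of the point:
Z-8: 2–3 at x≈14.660 (right), 4–1 at x≈25.920 (right) → 2 crossings.
Z-4: 1–2 at x≈19.361 (right), 3–4 at x≈14.130 (right) → 2 crossings.
Z-15: no edge straddles that height → 0 crossings.
Z-1: no edge straddles that height → 0 crossings.
Z-7: 1–2 at x≈23.213 (right), 3–4 at x≈16.603 (right) → 2 crossings.
Z-11: no edge straddles that height → 0 crossings.
All counts are even, so the point lies outside every listed polygon.

none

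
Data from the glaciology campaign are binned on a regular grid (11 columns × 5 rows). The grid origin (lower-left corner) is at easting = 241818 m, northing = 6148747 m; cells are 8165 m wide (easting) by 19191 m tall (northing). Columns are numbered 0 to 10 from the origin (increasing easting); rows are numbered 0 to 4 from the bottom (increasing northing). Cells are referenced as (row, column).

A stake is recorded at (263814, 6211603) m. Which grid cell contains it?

(3, 2)

Column index: ⌊(263814 − 241818) / 8165⌋ = ⌊2.694⌋ = 2
Row offset from origin: ⌊(6211603 − 6148747) / 19191⌋ = ⌊3.275⌋ = 3 → row 3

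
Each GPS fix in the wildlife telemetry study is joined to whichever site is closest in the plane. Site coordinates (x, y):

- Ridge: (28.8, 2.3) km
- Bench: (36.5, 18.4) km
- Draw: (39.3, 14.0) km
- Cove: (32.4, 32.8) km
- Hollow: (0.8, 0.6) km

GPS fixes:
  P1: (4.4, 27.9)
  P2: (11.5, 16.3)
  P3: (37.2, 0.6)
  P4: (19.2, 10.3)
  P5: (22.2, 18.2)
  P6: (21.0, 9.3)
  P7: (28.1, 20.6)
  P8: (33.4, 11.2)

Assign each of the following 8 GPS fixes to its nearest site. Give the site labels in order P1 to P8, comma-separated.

P1 → Hollow (d²=758.25)
P2 → Hollow (d²=360.98)
P3 → Ridge (d²=73.45)
P4 → Ridge (d²=156.16)
P5 → Bench (d²=204.53)
P6 → Ridge (d²=109.84)
P7 → Bench (d²=75.40)
P8 → Draw (d²=42.65)

Hollow, Hollow, Ridge, Ridge, Bench, Ridge, Bench, Draw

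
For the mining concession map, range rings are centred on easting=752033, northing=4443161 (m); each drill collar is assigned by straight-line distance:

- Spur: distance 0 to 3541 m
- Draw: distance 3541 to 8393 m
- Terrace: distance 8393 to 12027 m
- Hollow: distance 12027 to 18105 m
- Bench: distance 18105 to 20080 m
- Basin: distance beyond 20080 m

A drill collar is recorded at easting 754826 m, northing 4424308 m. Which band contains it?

Distance = √((754826−752033)² + (4424308−4443161)²) = √(7800849.000 + 355435609.000) = 19058.763 m.
18105 ≤ 19058.763 < 20080 → Bench.

Bench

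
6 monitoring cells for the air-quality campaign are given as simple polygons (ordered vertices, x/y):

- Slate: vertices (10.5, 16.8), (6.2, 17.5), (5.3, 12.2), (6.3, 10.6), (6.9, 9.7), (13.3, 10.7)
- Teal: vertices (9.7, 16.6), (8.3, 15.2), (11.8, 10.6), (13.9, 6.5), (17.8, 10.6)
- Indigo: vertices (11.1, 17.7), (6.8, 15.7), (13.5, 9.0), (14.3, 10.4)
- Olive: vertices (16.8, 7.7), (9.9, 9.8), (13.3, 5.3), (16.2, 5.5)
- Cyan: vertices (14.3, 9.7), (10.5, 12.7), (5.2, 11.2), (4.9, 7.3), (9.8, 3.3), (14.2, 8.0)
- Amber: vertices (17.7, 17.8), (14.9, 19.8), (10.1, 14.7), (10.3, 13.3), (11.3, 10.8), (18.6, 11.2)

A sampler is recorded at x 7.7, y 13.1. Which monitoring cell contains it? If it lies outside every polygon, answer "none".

Cast a ray rightward from (7.7, 13.1). For each polygon, the edges (by vertex number in listed order) whose endpoints lie on opposite sides of y = 13.1, where each meets that height, and whether that is right or left of the point:
Slate: 2–3 at x≈5.45 (left), 6–1 at x≈12.20 (right) → 1 crossing.
Teal: 2–3 at x≈9.90 (right), 5–1 at x≈14.43 (right) → 2 crossings.
Indigo: 2–3 at x≈9.40 (right), 4–1 at x≈13.12 (right) → 2 crossings.
Olive: no edge straddles that height → 0 crossings.
Cyan: no edge straddles that height → 0 crossings.
Amber: 4–5 at x≈10.38 (right), 6–1 at x≈18.34 (right) → 2 crossings.
Only Slate has an odd count, so the point is inside Slate.

Slate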